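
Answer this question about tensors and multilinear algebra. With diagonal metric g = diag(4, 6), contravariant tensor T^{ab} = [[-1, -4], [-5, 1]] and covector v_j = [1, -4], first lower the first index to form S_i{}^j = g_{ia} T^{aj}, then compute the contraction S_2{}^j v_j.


Step 1: lower the first index. For a diagonal metric, g_{ia} T^{aj} = g_{ii} T^{ij} (no sum on i).
g_{22} = 6
S_2{}^1 = 6 * T^{21} = 6 * -5 = -30
S_2{}^2 = 6 * T^{22} = 6 * 1 = 6
Step 2: contract S_2{}^j with v_j.
S_2{}^1 * v_1 = -30 * 1 = -30
S_2{}^2 * v_2 = 6 * -4 = -24
Result = -30 + -24 = -54

-54


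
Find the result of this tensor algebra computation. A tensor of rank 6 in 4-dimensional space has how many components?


The number of components of a rank-r tensor in d dimensions is d^r.
Here d = 4 and r = 6.
4^6 = 4096

4096


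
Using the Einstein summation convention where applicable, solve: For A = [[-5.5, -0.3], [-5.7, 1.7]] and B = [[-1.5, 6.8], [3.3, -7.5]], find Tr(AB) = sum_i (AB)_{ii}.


Tr(AB) = sum_i (AB)_{ii} where (AB)_{ii} = sum_k A_{ik} B_{ki}.
(AB)_{11} = -5.5*-1.5 + -0.3*3.3 = 7.26
(AB)_{22} = -5.7*6.8 + 1.7*-7.5 = -51.51
Tr(AB) = 7.26 + -51.51 = -44.25

-44.25


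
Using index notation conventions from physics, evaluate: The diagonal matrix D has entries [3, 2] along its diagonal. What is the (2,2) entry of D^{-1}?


For a diagonal matrix, the inverse has entries (D^{-1})_{ii} = 1/d_{ii}.
The diagonal entries are: d_{11} = 3, d_{22} = 2
We need (D^{-1})_{22} = 1/d_{22} = 1/2 = 1/2

1/2


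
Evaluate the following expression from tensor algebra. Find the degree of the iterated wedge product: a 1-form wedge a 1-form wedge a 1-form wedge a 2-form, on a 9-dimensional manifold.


The degree of a wedge product is the sum of the degrees of the individual forms.
Degrees: 1, 1, 1, 2
Total degree = 1 + 1 + 1 + 2 = 5

5


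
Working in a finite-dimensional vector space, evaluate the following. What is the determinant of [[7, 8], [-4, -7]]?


For a 2x2 matrix [[a, b], [c, d]], det = a*d - b*c.
a = 7, b = 8, c = -4, d = -7
a*d = 7 * -7 = -49
b*c = 8 * -4 = -32
det = -49 - -32 = -17

-17


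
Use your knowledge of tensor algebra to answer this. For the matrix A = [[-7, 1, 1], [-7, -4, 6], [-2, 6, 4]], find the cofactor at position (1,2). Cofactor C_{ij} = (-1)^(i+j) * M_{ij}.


To find cofactor C_{12}, delete row 1 and column 2.
The resulting 2x2 submatrix is: [[-7, 6], [-2, 4]]
Minor M_{12} = -7*4 - 6*-2
  = -28 - -12 = -16
Sign = (-1)^(1+2) = (-1)^3 = -1
Cofactor C_{12} = -1 * -16 = 16

16


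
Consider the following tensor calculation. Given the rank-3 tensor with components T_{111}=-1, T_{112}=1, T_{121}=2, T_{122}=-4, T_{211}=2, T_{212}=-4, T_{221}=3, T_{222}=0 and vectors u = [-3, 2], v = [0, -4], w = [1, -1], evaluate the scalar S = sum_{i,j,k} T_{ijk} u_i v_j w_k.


S = sum over i,j,k of T_{ijk} u_i v_j w_k. Expanding all 8 terms:
T_{111}*u_1*v_1*w_1 = -1*-3*0*1 = 0  (running total: 0)
T_{112}*u_1*v_1*w_2 = 1*-3*0*-1 = 0  (running total: 0)
T_{121}*u_1*v_2*w_1 = 2*-3*-4*1 = 24  (running total: 24)
T_{122}*u_1*v_2*w_2 = -4*-3*-4*-1 = 48  (running total: 72)
T_{211}*u_2*v_1*w_1 = 2*2*0*1 = 0  (running total: 72)
T_{212}*u_2*v_1*w_2 = -4*2*0*-1 = 0  (running total: 72)
T_{221}*u_2*v_2*w_1 = 3*2*-4*1 = -24  (running total: 48)
T_{222}*u_2*v_2*w_2 = 0*2*-4*-1 = 0  (running total: 48)
S = 48

48


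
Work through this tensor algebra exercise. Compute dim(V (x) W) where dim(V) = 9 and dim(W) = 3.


The dimension of a tensor product is the product of dimensions.
dim(V) = 9, dim(W) = 3
dim(V (x) W) = 9 * 3 = 27

27


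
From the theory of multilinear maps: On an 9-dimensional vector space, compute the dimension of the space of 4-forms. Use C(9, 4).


The dimension of the space of p-forms on an n-dimensional space is C(n, p).
n = 9, p = 4
C(9, 4) = 9! / (4! * 5!) = 126

126


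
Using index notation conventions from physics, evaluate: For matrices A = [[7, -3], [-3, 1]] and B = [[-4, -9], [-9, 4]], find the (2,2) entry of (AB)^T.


(AB)^T_{ij} = (AB)_{ji} = sum_k A_{jk} B_{ki}.
For i=2, j=2 we need (AB)_{22}:
A_{21} * B_{12} = -3 * -9 = 27
A_{22} * B_{22} = 1 * 4 = 4
Sum = 27 + 4 = 31

31


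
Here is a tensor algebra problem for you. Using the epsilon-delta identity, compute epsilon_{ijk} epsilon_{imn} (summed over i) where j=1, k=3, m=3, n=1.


Using the identity: epsilon_{ijk} epsilon_{imn} = delta_{jm} delta_{kn} - delta_{jn} delta_{km}.
delta_{13} = 0
delta_{31} = 0
delta_{11} = 1
delta_{33} = 1
Result = 0 * 0 - 1 * 1 = 0 - 1 = -1

-1


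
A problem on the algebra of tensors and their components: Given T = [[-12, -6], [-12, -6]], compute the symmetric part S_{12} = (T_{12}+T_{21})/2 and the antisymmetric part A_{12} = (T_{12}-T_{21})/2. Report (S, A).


T_{12} = -6
T_{21} = -12
S_{12} = (-6 + -12)/2 = -18/2 = -9
A_{12} = (-6 - -12)/2 = 6/2 = 3
Check: S + A = -9 + 3 = -6 = T_{12}.

(-9, 3)


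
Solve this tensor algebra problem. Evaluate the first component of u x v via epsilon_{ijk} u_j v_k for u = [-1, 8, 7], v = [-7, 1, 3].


(u x v)_1 = sum_{j,k} epsilon_{1jk} u_j v_k. Only permutations of (1,2,3) contribute; the two non-zero terms are:
eps_{123} u_2 v_3 = 1 * 8 * 3 = 24
eps_{132} u_3 v_2 = -1 * 7 * 1 = -7
(u x v)_1 = 17

17


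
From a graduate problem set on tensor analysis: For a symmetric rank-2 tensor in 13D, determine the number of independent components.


A symmetric rank-2 tensor in d dimensions has d(d+1)/2 independent components.
d = 13
d(d+1)/2 = 13 * 14 / 2 = 182 / 2 = 91

91


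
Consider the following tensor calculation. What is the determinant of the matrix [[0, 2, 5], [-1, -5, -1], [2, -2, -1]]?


Expanding along the first row, det(A) = a11*M_11 - a12*M_12 + a13*M_13, where M_1j is the (1,j) minor.
Minor M_11 = -5*-1 - -1*-2 = 3
Minor M_12 = -1*-1 - -1*2 = 3
Minor M_13 = -1*-2 - -5*2 = 12
det = 0*(3) - 2*(3) + 5*(12)
    = 0 - 6 + 60
    = 54

54


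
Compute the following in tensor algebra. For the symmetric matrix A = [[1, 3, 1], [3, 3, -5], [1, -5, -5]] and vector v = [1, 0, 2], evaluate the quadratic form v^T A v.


First compute Av:
(Av)_1 = 1*1 + 3*0 + 1*2 = 3
(Av)_2 = 3*1 + 3*0 + -5*2 = -7
(Av)_3 = 1*1 + -5*0 + -5*2 = -9
Av = [3, -7, -9]
Then v^T (Av) = 1*3 + 0*-7 + 2*-9
= 3 + 0 + -18 = -15

-15


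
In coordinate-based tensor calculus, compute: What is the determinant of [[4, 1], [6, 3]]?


For a 2x2 matrix [[a, b], [c, d]], det = a*d - b*c.
a = 4, b = 1, c = 6, d = 3
a*d = 4 * 3 = 12
b*c = 1 * 6 = 6
det = 12 - 6 = 6

6


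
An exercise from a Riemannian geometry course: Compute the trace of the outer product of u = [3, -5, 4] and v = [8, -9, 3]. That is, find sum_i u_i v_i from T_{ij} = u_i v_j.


The outer product gives T_{ij} = u_i v_j.
The trace (contraction) is Tr(T) = sum_i T_{ii} = sum_i u_i v_i.
Diagonal entries:
T_{11} = u_1 * v_1 = 3 * 8 = 24
T_{22} = u_2 * v_2 = -5 * -9 = 45
T_{33} = u_3 * v_3 = 4 * 3 = 12
Tr(T) = 24 + 45 + 12 = 81

81


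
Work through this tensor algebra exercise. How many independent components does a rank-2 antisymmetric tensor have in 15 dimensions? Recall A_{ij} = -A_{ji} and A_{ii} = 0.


An antisymmetric rank-2 tensor satisfies A_{ij} = -A_{ji}, so diagonal entries are zero.
The independent components are the upper-triangular entries: C(n, 2) = n(n-1)/2.
n = 15
C(15, 2) = 15 * 14 / 2 = 210 / 2 = 105

105


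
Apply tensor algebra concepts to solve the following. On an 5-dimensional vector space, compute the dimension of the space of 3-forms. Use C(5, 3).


The dimension of the space of p-forms on an n-dimensional space is C(n, p).
n = 5, p = 3
C(5, 3) = 5! / (3! * 2!) = 10

10


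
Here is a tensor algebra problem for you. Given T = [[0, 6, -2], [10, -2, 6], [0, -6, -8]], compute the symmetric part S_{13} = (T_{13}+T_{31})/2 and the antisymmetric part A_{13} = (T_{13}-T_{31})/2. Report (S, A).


T_{13} = -2
T_{31} = 0
S_{13} = (-2 + 0)/2 = -2/2 = -1
A_{13} = (-2 - 0)/2 = -2/2 = -1
Check: S + A = -1 + -1 = -2 = T_{13}.

(-1, -1)


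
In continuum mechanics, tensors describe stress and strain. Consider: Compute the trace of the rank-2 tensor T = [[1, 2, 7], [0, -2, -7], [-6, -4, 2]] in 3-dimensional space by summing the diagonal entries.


The contraction (trace) of a rank-2 tensor is the sum of its diagonal elements.
Diagonal entries: A[1,1] = 1, A[2,2] = -2, A[3,3] = 2
Tr(A) = 1 + -2 + 2 = 1

1


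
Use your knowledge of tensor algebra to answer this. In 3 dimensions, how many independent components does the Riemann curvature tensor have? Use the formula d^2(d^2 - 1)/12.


The Riemann tensor in d dimensions has d^2(d^2 - 1)/12 independent components.
d = 3, so d^2 = 9
d^2 - 1 = 8
d^2(d^2 - 1) = 9 * 8 = 72
Divide by 12: 72 / 12 = 6

6


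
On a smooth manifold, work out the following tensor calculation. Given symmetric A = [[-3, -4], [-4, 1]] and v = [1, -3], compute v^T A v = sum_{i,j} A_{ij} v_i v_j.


First compute Av:
(Av)_1 = -3*1 + -4*-3 = 9
(Av)_2 = -4*1 + 1*-3 = -7
Av = [9, -7]
Then v^T (Av) = 1*9 + -3*-7
= 9 + 21 = 30

30


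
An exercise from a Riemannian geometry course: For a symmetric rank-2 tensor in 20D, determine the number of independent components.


A symmetric rank-2 tensor in d dimensions has d(d+1)/2 independent components.
d = 20
d(d+1)/2 = 20 * 21 / 2 = 420 / 2 = 210

210


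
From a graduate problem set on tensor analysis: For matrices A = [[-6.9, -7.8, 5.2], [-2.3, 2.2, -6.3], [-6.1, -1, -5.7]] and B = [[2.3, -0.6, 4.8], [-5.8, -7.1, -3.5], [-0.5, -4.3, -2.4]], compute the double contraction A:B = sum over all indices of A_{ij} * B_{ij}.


A:B = sum over all i,j of A_{ij} * B_{ij}.
Row 1: -6.9*2.3=-15.87, -7.8*-0.6=4.68, 5.2*4.8=24.96 => row sum = 13.77
Row 2: -2.3*-5.8=13.34, 2.2*-7.1=-15.62, -6.3*-3.5=22.05 => row sum = 19.77
Row 3: -6.1*-0.5=3.05, -1*-4.3=4.3, -5.7*-2.4=13.68 => row sum = 21.03
Total = 13.77 + 19.77 + 21.03 = 54.57

54.57


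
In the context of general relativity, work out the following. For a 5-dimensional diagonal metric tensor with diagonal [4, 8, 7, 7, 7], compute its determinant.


For a diagonal metric, the determinant is the product of diagonal entries.
Diagonal entries: 4, 8, 7, 7, 7
det(g) = 4 * 8 * 7 * 7 * 7 = 10976

10976


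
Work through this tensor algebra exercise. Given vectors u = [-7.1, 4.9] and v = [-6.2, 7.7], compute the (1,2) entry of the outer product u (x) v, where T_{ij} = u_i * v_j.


The outer product entry T_{ij} = u_i * v_j.
We need i=1, j=2.
u_1 = -7.1, v_2 = 7.7
T_{1,2} = -7.1 * 7.7 = -54.67

-54.67


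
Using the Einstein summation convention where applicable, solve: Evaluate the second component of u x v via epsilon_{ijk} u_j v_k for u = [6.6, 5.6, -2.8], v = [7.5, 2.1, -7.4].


(u x v)_2 = sum_{j,k} epsilon_{2jk} u_j v_k. Only permutations of (1,2,3) contribute; the two non-zero terms are:
eps_{213} u_1 v_3 = -1 * 6.6 * -7.4 = 48.84
eps_{231} u_3 v_1 = 1 * -2.8 * 7.5 = -21
(u x v)_2 = 27.84

27.84


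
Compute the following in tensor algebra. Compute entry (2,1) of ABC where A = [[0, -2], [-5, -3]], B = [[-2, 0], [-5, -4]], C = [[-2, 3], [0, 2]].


(ABC)_{21} = sum_m (AB)_{2m} C_{m1}. First compute row 2 of AB.
(AB)_{21} = -5*-2 + -3*-5 = 25
(AB)_{22} = -5*0 + -3*-4 = 12
Now contract with column 1 of C:
(AB)_{21} * C_{11} = 25 * -2 = -50
(AB)_{22} * C_{21} = 12 * 0 = 0
(ABC)_{21} = -50 + 0 = -50

-50


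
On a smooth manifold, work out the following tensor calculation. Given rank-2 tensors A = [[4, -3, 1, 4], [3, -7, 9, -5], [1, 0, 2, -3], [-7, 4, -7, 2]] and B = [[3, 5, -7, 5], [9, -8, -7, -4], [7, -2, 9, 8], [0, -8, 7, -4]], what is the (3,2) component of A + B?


Tensor addition is component-wise: (A + B)_{ij} = A_{ij} + B_{ij}.
A_{32} = 0
B_{32} = -2
(A + B)_{32} = 0 + -2 = -2

-2


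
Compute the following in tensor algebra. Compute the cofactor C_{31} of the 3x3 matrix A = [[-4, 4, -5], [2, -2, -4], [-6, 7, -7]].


To find cofactor C_{31}, delete row 3 and column 1.
The resulting 2x2 submatrix is: [[4, -5], [-2, -4]]
Minor M_{31} = 4*-4 - -5*-2
  = -16 - 10 = -26
Sign = (-1)^(3+1) = (-1)^4 = 1
Cofactor C_{31} = 1 * -26 = -26

-26


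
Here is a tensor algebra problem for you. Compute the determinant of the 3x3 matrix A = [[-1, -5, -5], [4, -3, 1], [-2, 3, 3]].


Expanding along the first row, det(A) = a11*M_11 - a12*M_12 + a13*M_13, where M_1j is the (1,j) minor.
Minor M_11 = -3*3 - 1*3 = -12
Minor M_12 = 4*3 - 1*-2 = 14
Minor M_13 = 4*3 - -3*-2 = 6
det = -1*(-12) - -5*(14) + -5*(6)
    = 12 - -70 + -30
    = 52

52


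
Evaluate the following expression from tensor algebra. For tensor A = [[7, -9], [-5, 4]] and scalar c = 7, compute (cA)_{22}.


Scalar multiplication: (cA)_{ij} = c * A_{ij}.
c = 7
A_{22} = 4
(cA)_{22} = 7 * 4 = 28

28


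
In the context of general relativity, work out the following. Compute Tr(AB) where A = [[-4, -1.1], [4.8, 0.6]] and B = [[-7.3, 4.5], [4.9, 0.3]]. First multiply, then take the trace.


Tr(AB) = sum_i (AB)_{ii} where (AB)_{ii} = sum_k A_{ik} B_{ki}.
(AB)_{11} = -4*-7.3 + -1.1*4.9 = 23.81
(AB)_{22} = 4.8*4.5 + 0.6*0.3 = 21.78
Tr(AB) = 23.81 + 21.78 = 45.59

45.59


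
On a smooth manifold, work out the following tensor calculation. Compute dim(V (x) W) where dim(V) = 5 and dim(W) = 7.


The dimension of a tensor product is the product of dimensions.
dim(V) = 5, dim(W) = 7
dim(V (x) W) = 5 * 7 = 35

35


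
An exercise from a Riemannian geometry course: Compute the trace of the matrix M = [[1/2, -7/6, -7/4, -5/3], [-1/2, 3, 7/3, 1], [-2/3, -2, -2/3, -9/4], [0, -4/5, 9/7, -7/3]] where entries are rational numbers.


The trace is the sum of diagonal entries.
Diagonal: M[1,1] = 1/2, M[2,2] = 3, M[3,3] = -2/3, M[4,4] = -7/3
Tr(M) = 1/2 + 3 + -2/3 + -7/3
Computing step by step:
After adding M[1,1]: 1/2
After adding M[2,2]: 7/2
After adding M[3,3]: 17/6
After adding M[4,4]: 1/2
Tr(M) = 1/2

1/2


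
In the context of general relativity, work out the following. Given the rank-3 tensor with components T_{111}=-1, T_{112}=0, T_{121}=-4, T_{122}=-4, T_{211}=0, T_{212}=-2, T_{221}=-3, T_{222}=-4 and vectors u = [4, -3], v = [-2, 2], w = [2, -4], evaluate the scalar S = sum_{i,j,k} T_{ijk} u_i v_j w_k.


S = sum over i,j,k of T_{ijk} u_i v_j w_k. Expanding all 8 terms:
T_{111}*u_1*v_1*w_1 = -1*4*-2*2 = 16  (running total: 16)
T_{112}*u_1*v_1*w_2 = 0*4*-2*-4 = 0  (running total: 16)
T_{121}*u_1*v_2*w_1 = -4*4*2*2 = -64  (running total: -48)
T_{122}*u_1*v_2*w_2 = -4*4*2*-4 = 128  (running total: 80)
T_{211}*u_2*v_1*w_1 = 0*-3*-2*2 = 0  (running total: 80)
T_{212}*u_2*v_1*w_2 = -2*-3*-2*-4 = 48  (running total: 128)
T_{221}*u_2*v_2*w_1 = -3*-3*2*2 = 36  (running total: 164)
T_{222}*u_2*v_2*w_2 = -4*-3*2*-4 = -96  (running total: 68)
S = 68

68


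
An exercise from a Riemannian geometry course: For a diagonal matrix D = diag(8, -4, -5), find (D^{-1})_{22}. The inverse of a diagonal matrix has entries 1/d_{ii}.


For a diagonal matrix, the inverse has entries (D^{-1})_{ii} = 1/d_{ii}.
The diagonal entries are: d_{11} = 8, d_{22} = -4, d_{33} = -5
We need (D^{-1})_{22} = 1/d_{22} = 1/-4 = -1/4

-1/4


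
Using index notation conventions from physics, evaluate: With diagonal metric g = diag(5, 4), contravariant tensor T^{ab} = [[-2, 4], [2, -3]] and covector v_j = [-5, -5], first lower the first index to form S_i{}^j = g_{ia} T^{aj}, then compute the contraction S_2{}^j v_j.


Step 1: lower the first index. For a diagonal metric, g_{ia} T^{aj} = g_{ii} T^{ij} (no sum on i).
g_{22} = 4
S_2{}^1 = 4 * T^{21} = 4 * 2 = 8
S_2{}^2 = 4 * T^{22} = 4 * -3 = -12
Step 2: contract S_2{}^j with v_j.
S_2{}^1 * v_1 = 8 * -5 = -40
S_2{}^2 * v_2 = -12 * -5 = 60
Result = -40 + 60 = 20

20


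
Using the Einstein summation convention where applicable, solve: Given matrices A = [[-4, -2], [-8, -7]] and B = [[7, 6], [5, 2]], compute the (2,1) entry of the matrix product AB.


(AB)_{ij} = sum_k A_{ik} B_{kj}.
For i=2, j=1:
A_{21} * B_{11} = -8 * 7 = -56
A_{22} * B_{21} = -7 * 5 = -35
Sum = -56 + -35 = -91

-91


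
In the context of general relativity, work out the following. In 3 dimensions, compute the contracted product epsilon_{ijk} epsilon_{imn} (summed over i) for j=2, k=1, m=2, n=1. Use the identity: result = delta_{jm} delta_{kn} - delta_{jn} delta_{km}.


Using the identity: epsilon_{ijk} epsilon_{imn} = delta_{jm} delta_{kn} - delta_{jn} delta_{km}.
delta_{22} = 1
delta_{11} = 1
delta_{21} = 0
delta_{12} = 0
Result = 1 * 1 - 0 * 0 = 1 - 0 = 1

1


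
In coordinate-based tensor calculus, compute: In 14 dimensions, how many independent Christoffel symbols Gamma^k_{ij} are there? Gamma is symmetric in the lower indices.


Christoffel symbols Gamma^k_{ij} are symmetric in i,j, so there are d * d(d+1)/2 independent symbols.
d = 14
d(d+1)/2 = 14 * 15 / 2 = 105
Total = 14 * 105 = 1470

1470


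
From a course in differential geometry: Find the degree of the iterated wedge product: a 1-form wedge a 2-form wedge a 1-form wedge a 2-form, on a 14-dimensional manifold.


The degree of a wedge product is the sum of the degrees of the individual forms.
Degrees: 1, 2, 1, 2
Total degree = 1 + 2 + 1 + 2 = 6

6


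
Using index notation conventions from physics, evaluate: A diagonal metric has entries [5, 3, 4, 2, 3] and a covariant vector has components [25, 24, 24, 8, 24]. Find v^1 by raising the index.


To raise an index with a diagonal metric: v^i = v_i / g_{ii}.
For index 1: v_1 = 25, g_{11} = 5
v^1 = 25 / 5 = 5

5


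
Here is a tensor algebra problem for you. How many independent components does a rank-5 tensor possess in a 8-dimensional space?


The number of components of a rank-r tensor in d dimensions is d^r.
Here d = 8 and r = 5.
8^5 = 32768

32768


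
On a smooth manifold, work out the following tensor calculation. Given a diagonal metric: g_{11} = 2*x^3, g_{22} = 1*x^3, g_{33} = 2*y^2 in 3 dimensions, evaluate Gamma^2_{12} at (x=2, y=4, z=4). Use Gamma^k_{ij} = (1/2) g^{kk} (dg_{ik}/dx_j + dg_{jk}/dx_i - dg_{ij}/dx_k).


For a diagonal metric, Gamma^k_{ij} = (1/2) g^{kk} (dg_{ik}/dx_j + dg_{jk}/dx_i - dg_{ij}/dx_k).
The metric is diagonal, so g_{ab} = 0 for a != b.
At the given point: g_{11} = 16, g_{22} = 8, g_{33} = 32
g^{22} = 1/8
dg_{12}/dx_2 = 0 (off-diagonal)
dg_{22}/dx_1 = dg_{22}/dx_1 = 12
dg_{12}/dx_2 = 0 (off-diagonal)
Numerator = 0 + 12 - 0 = 12
Gamma^2_{12} = 12 / (2 * 8) = 3/4

3/4


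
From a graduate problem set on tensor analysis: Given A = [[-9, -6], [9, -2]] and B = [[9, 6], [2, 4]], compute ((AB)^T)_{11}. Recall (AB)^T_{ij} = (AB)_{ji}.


(AB)^T_{ij} = (AB)_{ji} = sum_k A_{jk} B_{ki}.
For i=1, j=1 we need (AB)_{11}:
A_{11} * B_{11} = -9 * 9 = -81
A_{12} * B_{21} = -6 * 2 = -12
Sum = -81 + -12 = -93

-93


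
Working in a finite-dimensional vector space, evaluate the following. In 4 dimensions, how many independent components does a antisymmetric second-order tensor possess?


A antisymmetric rank-2 tensor in d dimensions has d(d-1)/2 independent components.
d = 4
d(d-1)/2 = 4 * 3 / 2 = 12 / 2 = 6

6


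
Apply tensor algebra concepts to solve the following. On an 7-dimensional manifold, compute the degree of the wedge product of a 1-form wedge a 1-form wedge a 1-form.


The degree of a wedge product is the sum of the degrees of the individual forms.
Degrees: 1, 1, 1
Total degree = 1 + 1 + 1 = 3

3


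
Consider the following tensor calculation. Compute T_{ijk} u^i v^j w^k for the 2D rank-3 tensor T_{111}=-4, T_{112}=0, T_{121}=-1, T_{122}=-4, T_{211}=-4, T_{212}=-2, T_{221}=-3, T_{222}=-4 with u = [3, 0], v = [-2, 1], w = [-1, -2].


S = sum over i,j,k of T_{ijk} u_i v_j w_k. Expanding all 8 terms:
T_{111}*u_1*v_1*w_1 = -4*3*-2*-1 = -24  (running total: -24)
T_{112}*u_1*v_1*w_2 = 0*3*-2*-2 = 0  (running total: -24)
T_{121}*u_1*v_2*w_1 = -1*3*1*-1 = 3  (running total: -21)
T_{122}*u_1*v_2*w_2 = -4*3*1*-2 = 24  (running total: 3)
T_{211}*u_2*v_1*w_1 = -4*0*-2*-1 = 0  (running total: 3)
T_{212}*u_2*v_1*w_2 = -2*0*-2*-2 = 0  (running total: 3)
T_{221}*u_2*v_2*w_1 = -3*0*1*-1 = 0  (running total: 3)
T_{222}*u_2*v_2*w_2 = -4*0*1*-2 = 0  (running total: 3)
S = 3

3


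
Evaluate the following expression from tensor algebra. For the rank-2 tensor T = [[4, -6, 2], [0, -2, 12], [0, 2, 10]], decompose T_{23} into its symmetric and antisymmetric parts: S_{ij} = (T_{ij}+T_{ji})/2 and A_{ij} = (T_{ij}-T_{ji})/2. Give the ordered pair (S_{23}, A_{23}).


T_{23} = 12
T_{32} = 2
S_{23} = (12 + 2)/2 = 14/2 = 7
A_{23} = (12 - 2)/2 = 10/2 = 5
Check: S + A = 7 + 5 = 12 = T_{23}.

(7, 5)


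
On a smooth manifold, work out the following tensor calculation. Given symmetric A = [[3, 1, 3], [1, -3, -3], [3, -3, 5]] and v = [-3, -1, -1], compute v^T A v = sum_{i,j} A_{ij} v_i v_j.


First compute Av:
(Av)_1 = 3*-3 + 1*-1 + 3*-1 = -13
(Av)_2 = 1*-3 + -3*-1 + -3*-1 = 3
(Av)_3 = 3*-3 + -3*-1 + 5*-1 = -11
Av = [-13, 3, -11]
Then v^T (Av) = -3*-13 + -1*3 + -1*-11
= 39 + -3 + 11 = 47

47


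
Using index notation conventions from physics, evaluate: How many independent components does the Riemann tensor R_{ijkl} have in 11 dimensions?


The Riemann tensor in d dimensions has d^2(d^2 - 1)/12 independent components.
d = 11, so d^2 = 121
d^2 - 1 = 120
d^2(d^2 - 1) = 121 * 120 = 14520
Divide by 12: 14520 / 12 = 1210

1210


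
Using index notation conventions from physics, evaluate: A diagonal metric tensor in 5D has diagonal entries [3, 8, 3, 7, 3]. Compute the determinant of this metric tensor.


For a diagonal metric, the determinant is the product of diagonal entries.
Diagonal entries: 3, 8, 3, 7, 3
det(g) = 3 * 8 * 3 * 7 * 3 = 1512

1512


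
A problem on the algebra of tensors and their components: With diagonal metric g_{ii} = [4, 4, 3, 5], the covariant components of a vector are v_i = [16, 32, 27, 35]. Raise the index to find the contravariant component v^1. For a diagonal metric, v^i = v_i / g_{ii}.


To raise an index with a diagonal metric: v^i = v_i / g_{ii}.
For index 1: v_1 = 16, g_{11} = 4
v^1 = 16 / 4 = 4

4


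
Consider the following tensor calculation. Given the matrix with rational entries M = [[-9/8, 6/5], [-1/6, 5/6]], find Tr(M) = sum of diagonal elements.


The trace is the sum of diagonal entries.
Diagonal: M[1,1] = -9/8, M[2,2] = 5/6
Tr(M) = -9/8 + 5/6
Computing step by step:
After adding M[1,1]: -9/8
After adding M[2,2]: -7/24
Tr(M) = -7/24

-7/24


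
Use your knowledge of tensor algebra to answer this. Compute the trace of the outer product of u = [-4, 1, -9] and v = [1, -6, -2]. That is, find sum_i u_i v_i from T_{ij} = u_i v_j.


The outer product gives T_{ij} = u_i v_j.
The trace (contraction) is Tr(T) = sum_i T_{ii} = sum_i u_i v_i.
Diagonal entries:
T_{11} = u_1 * v_1 = -4 * 1 = -4
T_{22} = u_2 * v_2 = 1 * -6 = -6
T_{33} = u_3 * v_3 = -9 * -2 = 18
Tr(T) = -4 + -6 + 18 = 8

8


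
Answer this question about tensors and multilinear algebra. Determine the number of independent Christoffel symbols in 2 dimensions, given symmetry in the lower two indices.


Christoffel symbols Gamma^k_{ij} are symmetric in i,j, so there are d * d(d+1)/2 independent symbols.
d = 2
d(d+1)/2 = 2 * 3 / 2 = 3
Total = 2 * 3 = 6

6


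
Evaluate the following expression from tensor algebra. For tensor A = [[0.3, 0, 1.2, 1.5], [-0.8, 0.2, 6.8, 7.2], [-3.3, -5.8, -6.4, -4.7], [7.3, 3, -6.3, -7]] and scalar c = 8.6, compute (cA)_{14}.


Scalar multiplication: (cA)_{ij} = c * A_{ij}.
c = 8.6
A_{14} = 1.5
(cA)_{14} = 8.6 * 1.5 = 12.9

12.9


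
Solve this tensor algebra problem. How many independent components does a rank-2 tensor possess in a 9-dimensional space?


The number of components of a rank-r tensor in d dimensions is d^r.
Here d = 9 and r = 2.
9^2 = 81

81


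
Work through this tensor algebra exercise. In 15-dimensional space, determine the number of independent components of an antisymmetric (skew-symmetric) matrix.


An antisymmetric rank-2 tensor satisfies A_{ij} = -A_{ji}, so diagonal entries are zero.
The independent components are the upper-triangular entries: C(n, 2) = n(n-1)/2.
n = 15
C(15, 2) = 15 * 14 / 2 = 210 / 2 = 105

105


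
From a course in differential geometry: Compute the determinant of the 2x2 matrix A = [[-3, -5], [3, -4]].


For a 2x2 matrix [[a, b], [c, d]], det = a*d - b*c.
a = -3, b = -5, c = 3, d = -4
a*d = -3 * -4 = 12
b*c = -5 * 3 = -15
det = 12 - -15 = 27

27


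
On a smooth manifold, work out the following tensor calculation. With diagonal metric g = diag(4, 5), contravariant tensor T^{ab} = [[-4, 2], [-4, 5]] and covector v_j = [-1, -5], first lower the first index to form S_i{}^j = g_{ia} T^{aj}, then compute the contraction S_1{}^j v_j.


Step 1: lower the first index. For a diagonal metric, g_{ia} T^{aj} = g_{ii} T^{ij} (no sum on i).
g_{11} = 4
S_1{}^1 = 4 * T^{11} = 4 * -4 = -16
S_1{}^2 = 4 * T^{12} = 4 * 2 = 8
Step 2: contract S_1{}^j with v_j.
S_1{}^1 * v_1 = -16 * -1 = 16
S_1{}^2 * v_2 = 8 * -5 = -40
Result = 16 + -40 = -24

-24


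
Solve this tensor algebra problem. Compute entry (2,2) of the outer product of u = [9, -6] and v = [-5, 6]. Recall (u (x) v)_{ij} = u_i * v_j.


The outer product entry T_{ij} = u_i * v_j.
We need i=2, j=2.
u_2 = -6, v_2 = 6
T_{2,2} = -6 * 6 = -36

-36


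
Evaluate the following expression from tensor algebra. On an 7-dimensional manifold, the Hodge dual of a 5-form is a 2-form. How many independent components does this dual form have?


The Hodge dual of a p-form on an n-dimensional manifold is an (n-p)-form.
n = 7, p = 5, so dual degree = 7 - 5 = 2
The number of components is C(n, n-p) = C(7, 2) = 21

21


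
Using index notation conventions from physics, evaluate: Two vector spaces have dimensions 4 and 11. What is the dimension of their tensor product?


The dimension of a tensor product is the product of dimensions.
dim(V) = 4, dim(W) = 11
dim(V (x) W) = 4 * 11 = 44

44


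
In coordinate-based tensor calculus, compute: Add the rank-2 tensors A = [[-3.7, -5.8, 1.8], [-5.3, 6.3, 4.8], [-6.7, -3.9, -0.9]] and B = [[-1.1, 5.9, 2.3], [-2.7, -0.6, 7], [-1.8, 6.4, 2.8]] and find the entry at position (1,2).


Tensor addition is component-wise: (A + B)_{ij} = A_{ij} + B_{ij}.
A_{12} = -5.8
B_{12} = 5.9
(A + B)_{12} = -5.8 + 5.9 = 0.1

0.1


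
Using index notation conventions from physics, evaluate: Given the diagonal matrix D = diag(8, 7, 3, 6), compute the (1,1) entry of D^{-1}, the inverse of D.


For a diagonal matrix, the inverse has entries (D^{-1})_{ii} = 1/d_{ii}.
The diagonal entries are: d_{11} = 8, d_{22} = 7, d_{33} = 3, d_{44} = 6
We need (D^{-1})_{11} = 1/d_{11} = 1/8 = 1/8

1/8


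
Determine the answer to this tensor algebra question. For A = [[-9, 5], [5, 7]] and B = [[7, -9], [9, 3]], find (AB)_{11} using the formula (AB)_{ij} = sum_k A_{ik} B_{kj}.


(AB)_{ij} = sum_k A_{ik} B_{kj}.
For i=1, j=1:
A_{11} * B_{11} = -9 * 7 = -63
A_{12} * B_{21} = 5 * 9 = 45
Sum = -63 + 45 = -18

-18


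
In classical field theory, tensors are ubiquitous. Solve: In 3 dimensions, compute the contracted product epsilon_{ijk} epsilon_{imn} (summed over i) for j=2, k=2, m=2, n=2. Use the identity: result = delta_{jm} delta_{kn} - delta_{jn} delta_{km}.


Using the identity: epsilon_{ijk} epsilon_{imn} = delta_{jm} delta_{kn} - delta_{jn} delta_{km}.
delta_{22} = 1
delta_{22} = 1
delta_{22} = 1
delta_{22} = 1
Result = 1 * 1 - 1 * 1 = 1 - 1 = 0

0


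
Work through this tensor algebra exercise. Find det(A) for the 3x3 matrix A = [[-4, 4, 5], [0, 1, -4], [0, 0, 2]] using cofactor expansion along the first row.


Expanding along the first row, det(A) = a11*M_11 - a12*M_12 + a13*M_13, where M_1j is the (1,j) minor.
Minor M_11 = 1*2 - -4*0 = 2
Minor M_12 = 0*2 - -4*0 = 0
Minor M_13 = 0*0 - 1*0 = 0
det = -4*(2) - 4*(0) + 5*(0)
    = -8 - 0 + 0
    = -8

-8


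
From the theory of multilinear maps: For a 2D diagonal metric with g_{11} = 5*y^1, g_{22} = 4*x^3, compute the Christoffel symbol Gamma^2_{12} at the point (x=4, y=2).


For a diagonal metric, Gamma^k_{ij} = (1/2) g^{kk} (dg_{ik}/dx_j + dg_{jk}/dx_i - dg_{ij}/dx_k).
The metric is diagonal, so g_{ab} = 0 for a != b.
At the given point: g_{11} = 10, g_{22} = 256
g^{22} = 1/256
dg_{12}/dx_2 = 0 (off-diagonal)
dg_{22}/dx_1 = dg_{22}/dx_1 = 192
dg_{12}/dx_2 = 0 (off-diagonal)
Numerator = 0 + 192 - 0 = 192
Gamma^2_{12} = 192 / (2 * 256) = 3/8

3/8


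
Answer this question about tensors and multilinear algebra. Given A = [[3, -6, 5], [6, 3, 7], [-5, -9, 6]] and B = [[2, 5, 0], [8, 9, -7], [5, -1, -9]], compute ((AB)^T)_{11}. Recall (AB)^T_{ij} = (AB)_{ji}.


(AB)^T_{ij} = (AB)_{ji} = sum_k A_{jk} B_{ki}.
For i=1, j=1 we need (AB)_{11}:
A_{11} * B_{11} = 3 * 2 = 6
A_{12} * B_{21} = -6 * 8 = -48
A_{13} * B_{31} = 5 * 5 = 25
Sum = 6 + -48 + 25 = -17

-17


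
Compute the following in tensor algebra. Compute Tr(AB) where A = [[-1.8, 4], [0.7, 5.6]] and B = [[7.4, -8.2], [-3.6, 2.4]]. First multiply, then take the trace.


Tr(AB) = sum_i (AB)_{ii} where (AB)_{ii} = sum_k A_{ik} B_{ki}.
(AB)_{11} = -1.8*7.4 + 4*-3.6 = -27.72
(AB)_{22} = 0.7*-8.2 + 5.6*2.4 = 7.7
Tr(AB) = -27.72 + 7.7 = -20.02

-20.02


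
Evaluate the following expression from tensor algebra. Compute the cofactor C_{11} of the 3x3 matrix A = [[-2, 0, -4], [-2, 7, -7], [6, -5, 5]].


To find cofactor C_{11}, delete row 1 and column 1.
The resulting 2x2 submatrix is: [[7, -7], [-5, 5]]
Minor M_{11} = 7*5 - -7*-5
  = 35 - 35 = 0
Sign = (-1)^(1+1) = (-1)^2 = 1
Cofactor C_{11} = 1 * 0 = 0

0


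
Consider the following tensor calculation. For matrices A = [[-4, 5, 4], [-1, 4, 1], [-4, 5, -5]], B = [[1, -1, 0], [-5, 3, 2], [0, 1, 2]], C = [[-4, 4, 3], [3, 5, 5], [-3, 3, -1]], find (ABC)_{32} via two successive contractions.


(ABC)_{32} = sum_m (AB)_{3m} C_{m2}. First compute row 3 of AB.
(AB)_{31} = -4*1 + 5*-5 + -5*0 = -29
(AB)_{32} = -4*-1 + 5*3 + -5*1 = 14
(AB)_{33} = -4*0 + 5*2 + -5*2 = 0
Now contract with column 2 of C:
(AB)_{31} * C_{12} = -29 * 4 = -116
(AB)_{32} * C_{22} = 14 * 5 = 70
(AB)_{33} * C_{32} = 0 * 3 = 0
(ABC)_{32} = -116 + 70 + 0 = -46

-46


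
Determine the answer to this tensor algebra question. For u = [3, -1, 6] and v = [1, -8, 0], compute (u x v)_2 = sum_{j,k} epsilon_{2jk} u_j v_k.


(u x v)_2 = sum_{j,k} epsilon_{2jk} u_j v_k. Only permutations of (1,2,3) contribute; the two non-zero terms are:
eps_{213} u_1 v_3 = -1 * 3 * 0 = 0
eps_{231} u_3 v_1 = 1 * 6 * 1 = 6
(u x v)_2 = 6

6


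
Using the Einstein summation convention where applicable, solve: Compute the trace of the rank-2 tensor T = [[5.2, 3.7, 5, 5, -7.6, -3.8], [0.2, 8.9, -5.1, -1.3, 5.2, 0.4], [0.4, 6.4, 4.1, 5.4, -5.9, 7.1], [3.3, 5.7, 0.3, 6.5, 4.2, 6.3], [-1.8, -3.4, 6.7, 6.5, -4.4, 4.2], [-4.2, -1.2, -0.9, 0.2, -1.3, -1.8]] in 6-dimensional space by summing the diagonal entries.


The contraction (trace) of a rank-2 tensor is the sum of its diagonal elements.
Diagonal entries: A[1,1] = 5.2, A[2,2] = 8.9, A[3,3] = 4.1, A[4,4] = 6.5, A[5,5] = -4.4, A[6,6] = -1.8
Tr(A) = 5.2 + 8.9 + 4.1 + 6.5 + -4.4 + -1.8 = 18.5

18.5


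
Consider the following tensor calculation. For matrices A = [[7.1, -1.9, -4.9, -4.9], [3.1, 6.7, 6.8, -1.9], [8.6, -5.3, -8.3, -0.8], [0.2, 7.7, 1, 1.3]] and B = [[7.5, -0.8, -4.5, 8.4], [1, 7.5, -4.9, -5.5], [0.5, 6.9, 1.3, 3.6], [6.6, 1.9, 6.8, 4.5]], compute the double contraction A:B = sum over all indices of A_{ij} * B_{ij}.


A:B = sum over all i,j of A_{ij} * B_{ij}.
Row 1: 7.1*7.5=53.25, -1.9*-0.8=1.52, -4.9*-4.5=22.05, -4.9*8.4=-41.16 => row sum = 35.66
Row 2: 3.1*1=3.1, 6.7*7.5=50.25, 6.8*-4.9=-33.32, -1.9*-5.5=10.45 => row sum = 30.48
Row 3: 8.6*0.5=4.3, -5.3*6.9=-36.57, -8.3*1.3=-10.79, -0.8*3.6=-2.88 => row sum = -45.94
Row 4: 0.2*6.6=1.32, 7.7*1.9=14.63, 1*6.8=6.8, 1.3*4.5=5.85 => row sum = 28.6
Total = 35.66 + 30.48 + -45.94 + 28.6 = 48.8

48.8


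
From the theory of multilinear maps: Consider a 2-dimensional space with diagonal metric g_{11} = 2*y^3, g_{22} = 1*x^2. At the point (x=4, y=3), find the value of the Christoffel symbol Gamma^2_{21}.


For a diagonal metric, Gamma^k_{ij} = (1/2) g^{kk} (dg_{ik}/dx_j + dg_{jk}/dx_i - dg_{ij}/dx_k).
The metric is diagonal, so g_{ab} = 0 for a != b.
At the given point: g_{11} = 54, g_{22} = 16
g^{22} = 1/16
dg_{22}/dx_1 = dg_{22}/dx_1 = 8
dg_{12}/dx_2 = 0 (off-diagonal)
dg_{21}/dx_2 = 0 (off-diagonal)
Numerator = 8 + 0 - 0 = 8
Gamma^2_{21} = 8 / (2 * 16) = 1/4

1/4


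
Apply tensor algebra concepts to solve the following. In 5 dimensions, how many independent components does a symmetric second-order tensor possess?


A symmetric rank-2 tensor in d dimensions has d(d+1)/2 independent components.
d = 5
d(d+1)/2 = 5 * 6 / 2 = 30 / 2 = 15

15


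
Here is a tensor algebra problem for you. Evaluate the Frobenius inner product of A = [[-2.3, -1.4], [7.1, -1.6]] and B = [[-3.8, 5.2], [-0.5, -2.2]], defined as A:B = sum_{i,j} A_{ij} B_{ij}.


A:B = sum over all i,j of A_{ij} * B_{ij}.
Row 1: -2.3*-3.8=8.74, -1.4*5.2=-7.28 => row sum = 1.46
Row 2: 7.1*-0.5=-3.55, -1.6*-2.2=3.52 => row sum = -0.03
Total = 1.46 + -0.03 = 1.43

1.43


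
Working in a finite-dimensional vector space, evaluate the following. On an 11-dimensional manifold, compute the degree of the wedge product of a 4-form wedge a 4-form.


The degree of a wedge product is the sum of the degrees of the individual forms.
Degrees: 4, 4
Total degree = 4 + 4 = 8

8


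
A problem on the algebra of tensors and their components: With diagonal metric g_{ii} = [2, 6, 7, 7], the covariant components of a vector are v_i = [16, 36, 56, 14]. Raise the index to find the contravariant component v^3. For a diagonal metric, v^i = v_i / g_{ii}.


To raise an index with a diagonal metric: v^i = v_i / g_{ii}.
For index 3: v_3 = 56, g_{33} = 7
v^3 = 56 / 7 = 8

8


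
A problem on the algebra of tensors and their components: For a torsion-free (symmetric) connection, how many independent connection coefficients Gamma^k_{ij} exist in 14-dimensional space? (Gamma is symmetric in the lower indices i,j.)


Christoffel symbols Gamma^k_{ij} are symmetric in i,j, so there are d * d(d+1)/2 independent symbols.
d = 14
d(d+1)/2 = 14 * 15 / 2 = 105
Total = 14 * 105 = 1470

1470


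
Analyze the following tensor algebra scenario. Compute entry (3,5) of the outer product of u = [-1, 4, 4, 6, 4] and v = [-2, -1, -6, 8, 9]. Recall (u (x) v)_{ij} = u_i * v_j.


The outer product entry T_{ij} = u_i * v_j.
We need i=3, j=5.
u_3 = 4, v_5 = 9
T_{3,5} = 4 * 9 = 36

36


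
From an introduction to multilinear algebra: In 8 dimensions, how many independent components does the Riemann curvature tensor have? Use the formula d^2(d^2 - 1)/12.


The Riemann tensor in d dimensions has d^2(d^2 - 1)/12 independent components.
d = 8, so d^2 = 64
d^2 - 1 = 63
d^2(d^2 - 1) = 64 * 63 = 4032
Divide by 12: 4032 / 12 = 336

336


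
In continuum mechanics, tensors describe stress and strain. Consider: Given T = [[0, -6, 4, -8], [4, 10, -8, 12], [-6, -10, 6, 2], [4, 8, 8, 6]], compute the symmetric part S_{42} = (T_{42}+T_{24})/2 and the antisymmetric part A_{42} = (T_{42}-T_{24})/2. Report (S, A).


T_{42} = 8
T_{24} = 12
S_{42} = (8 + 12)/2 = 20/2 = 10
A_{42} = (8 - 12)/2 = -4/2 = -2
Check: S + A = 10 + -2 = 8 = T_{42}.

(10, -2)


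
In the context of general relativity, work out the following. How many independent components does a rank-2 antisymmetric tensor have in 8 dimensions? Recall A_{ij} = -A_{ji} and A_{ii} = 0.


An antisymmetric rank-2 tensor satisfies A_{ij} = -A_{ji}, so diagonal entries are zero.
The independent components are the upper-triangular entries: C(n, 2) = n(n-1)/2.
n = 8
C(8, 2) = 8 * 7 / 2 = 56 / 2 = 28

28


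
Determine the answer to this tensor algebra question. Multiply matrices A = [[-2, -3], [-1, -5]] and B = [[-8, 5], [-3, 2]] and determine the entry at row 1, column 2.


(AB)_{ij} = sum_k A_{ik} B_{kj}.
For i=1, j=2:
A_{11} * B_{12} = -2 * 5 = -10
A_{12} * B_{22} = -3 * 2 = -6
Sum = -10 + -6 = -16

-16


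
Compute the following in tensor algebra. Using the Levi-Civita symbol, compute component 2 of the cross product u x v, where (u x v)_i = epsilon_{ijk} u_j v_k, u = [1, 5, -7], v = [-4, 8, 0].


(u x v)_2 = sum_{j,k} epsilon_{2jk} u_j v_k. Only permutations of (1,2,3) contribute; the two non-zero terms are:
eps_{213} u_1 v_3 = -1 * 1 * 0 = 0
eps_{231} u_3 v_1 = 1 * -7 * -4 = 28
(u x v)_2 = 28

28


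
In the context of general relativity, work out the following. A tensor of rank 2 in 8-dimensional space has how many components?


The number of components of a rank-r tensor in d dimensions is d^r.
Here d = 8 and r = 2.
8^2 = 64

64


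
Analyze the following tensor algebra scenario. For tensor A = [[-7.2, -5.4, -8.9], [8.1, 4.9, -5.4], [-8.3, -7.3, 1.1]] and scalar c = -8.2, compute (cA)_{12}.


Scalar multiplication: (cA)_{ij} = c * A_{ij}.
c = -8.2
A_{12} = -5.4
(cA)_{12} = -8.2 * -5.4 = 44.28

44.28


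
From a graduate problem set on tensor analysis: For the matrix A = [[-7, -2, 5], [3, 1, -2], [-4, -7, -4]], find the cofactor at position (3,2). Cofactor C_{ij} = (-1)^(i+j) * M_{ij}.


To find cofactor C_{32}, delete row 3 and column 2.
The resulting 2x2 submatrix is: [[-7, 5], [3, -2]]
Minor M_{32} = -7*-2 - 5*3
  = 14 - 15 = -1
Sign = (-1)^(3+2) = (-1)^5 = -1
Cofactor C_{32} = -1 * -1 = 1

1


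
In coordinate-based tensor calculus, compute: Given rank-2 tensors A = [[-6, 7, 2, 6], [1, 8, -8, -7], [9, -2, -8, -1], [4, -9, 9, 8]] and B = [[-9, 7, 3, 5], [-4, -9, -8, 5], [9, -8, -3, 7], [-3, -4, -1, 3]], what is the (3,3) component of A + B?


Tensor addition is component-wise: (A + B)_{ij} = A_{ij} + B_{ij}.
A_{33} = -8
B_{33} = -3
(A + B)_{33} = -8 + -3 = -11

-11


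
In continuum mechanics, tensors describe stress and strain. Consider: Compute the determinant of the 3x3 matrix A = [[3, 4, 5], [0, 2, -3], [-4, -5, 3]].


Expanding along the first row, det(A) = a11*M_11 - a12*M_12 + a13*M_13, where M_1j is the (1,j) minor.
Minor M_11 = 2*3 - -3*-5 = -9
Minor M_12 = 0*3 - -3*-4 = -12
Minor M_13 = 0*-5 - 2*-4 = 8
det = 3*(-9) - 4*(-12) + 5*(8)
    = -27 - -48 + 40
    = 61

61


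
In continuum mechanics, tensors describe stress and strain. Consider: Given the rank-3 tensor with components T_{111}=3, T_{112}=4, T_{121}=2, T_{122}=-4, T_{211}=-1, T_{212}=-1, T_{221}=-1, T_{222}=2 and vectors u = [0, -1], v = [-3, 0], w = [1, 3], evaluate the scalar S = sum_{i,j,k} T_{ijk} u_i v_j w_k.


S = sum over i,j,k of T_{ijk} u_i v_j w_k. Expanding all 8 terms:
T_{111}*u_1*v_1*w_1 = 3*0*-3*1 = 0  (running total: 0)
T_{112}*u_1*v_1*w_2 = 4*0*-3*3 = 0  (running total: 0)
T_{121}*u_1*v_2*w_1 = 2*0*0*1 = 0  (running total: 0)
T_{122}*u_1*v_2*w_2 = -4*0*0*3 = 0  (running total: 0)
T_{211}*u_2*v_1*w_1 = -1*-1*-3*1 = -3  (running total: -3)
T_{212}*u_2*v_1*w_2 = -1*-1*-3*3 = -9  (running total: -12)
T_{221}*u_2*v_2*w_1 = -1*-1*0*1 = 0  (running total: -12)
T_{222}*u_2*v_2*w_2 = 2*-1*0*3 = 0  (running total: -12)
S = -12

-12


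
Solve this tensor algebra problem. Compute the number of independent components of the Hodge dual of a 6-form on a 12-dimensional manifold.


The Hodge dual of a p-form on an n-dimensional manifold is an (n-p)-form.
n = 12, p = 6, so dual degree = 12 - 6 = 6
The number of components is C(n, n-p) = C(12, 6) = 924

924


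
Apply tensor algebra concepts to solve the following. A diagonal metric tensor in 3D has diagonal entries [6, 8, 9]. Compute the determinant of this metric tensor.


For a diagonal metric, the determinant is the product of diagonal entries.
Diagonal entries: 6, 8, 9
det(g) = 6 * 8 * 9 = 432

432


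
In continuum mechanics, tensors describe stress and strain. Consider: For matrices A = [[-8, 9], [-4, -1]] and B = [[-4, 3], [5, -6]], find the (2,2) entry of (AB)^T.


(AB)^T_{ij} = (AB)_{ji} = sum_k A_{jk} B_{ki}.
For i=2, j=2 we need (AB)_{22}:
A_{21} * B_{12} = -4 * 3 = -12
A_{22} * B_{22} = -1 * -6 = 6
Sum = -12 + 6 = -6

-6


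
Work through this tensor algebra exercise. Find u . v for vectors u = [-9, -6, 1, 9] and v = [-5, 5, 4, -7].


The inner product u . v = sum of u_i * v_i.
Term-by-term: -9 * -5, -6 * 5, 1 * 4, 9 * -7
Products: 45, -30, 4, -63
Sum = 45 + -30 + 4 + -63 = -44

-44
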